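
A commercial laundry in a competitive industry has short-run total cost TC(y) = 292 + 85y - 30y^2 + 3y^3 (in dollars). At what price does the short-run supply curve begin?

The firm shuts down when price falls below the minimum of average variable cost. AVC = VC/y = 85 - 30y + 3y^2.
At the minimum of AVC, MC = AVC. MC = 85 - 60y + 9y^2; setting MC = AVC gives 6y^2 - 30y = 0, so y = 5. min AVC = 10.
For P < $10 the firm produces nothing.

$10 per unit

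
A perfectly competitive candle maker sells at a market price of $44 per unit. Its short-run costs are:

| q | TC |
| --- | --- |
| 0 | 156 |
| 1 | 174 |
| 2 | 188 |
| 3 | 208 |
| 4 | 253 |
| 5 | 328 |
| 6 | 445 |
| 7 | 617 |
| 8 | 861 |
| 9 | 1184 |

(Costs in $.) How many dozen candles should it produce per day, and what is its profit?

q = 3; profit = -$76

Profit at each row (π = 44q − TC): q=0: -156; q=1: -130; q=2: -100; q=3: -76; q=4: -77; q=5: -108; q=6: -181; q=7: -309; q=8: -509; q=9: -788.
Profit is maximized at q = 3. AVC there is 52/3 = $17.33 ≤ P, so producing beats shutting down (which would give -$156).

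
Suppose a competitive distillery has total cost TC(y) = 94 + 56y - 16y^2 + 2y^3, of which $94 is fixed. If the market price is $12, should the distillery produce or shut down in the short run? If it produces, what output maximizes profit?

Variable cost is VC = 56y - 16y^2 + 2y^3, so AVC = VC/y = 56 - 16y + 2y^2 and MC = dTC/dy = 56 - 32y + 6y^2.
The AVC parabola has its vertex at y = 16/4 = 4, where AVC = 56 - 16·4 + 2·4^2 = $24.
Since P = $12 < min AVC = $24, price fails to cover variable cost at any output.
The firm minimizes its loss by shutting down and losing only its fixed cost of $94.

Shut down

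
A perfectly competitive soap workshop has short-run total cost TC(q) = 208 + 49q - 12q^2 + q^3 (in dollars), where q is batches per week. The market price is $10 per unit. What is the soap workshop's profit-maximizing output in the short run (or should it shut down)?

Strip out fixed cost: VC = 49q - 12q^2 + q^3. Then AVC = 49 - 12q + q^2 and MC = 49 - 24q + 3q^2.
The AVC parabola has its vertex at q = 12/2 = 6, where AVC = 49 - 12·6 + 6^2 = $13.
Since P = $10 < min AVC = $13, price fails to cover variable cost at any output.
Shutting down limits the loss to fixed cost, $208.

Shut down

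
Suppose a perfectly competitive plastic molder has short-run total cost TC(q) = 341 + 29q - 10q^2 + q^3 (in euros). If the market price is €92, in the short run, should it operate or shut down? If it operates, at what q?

Strip out fixed cost: VC = 29q - 10q^2 + q^3. Then AVC = 29 - 10q + q^2 and MC = 29 - 20q + 3q^2.
AVC hits its minimum where MC = AVC, at q = 5, giving min AVC = 29 - 10·5 + 5^2 = €4.
Because €92 ≥ €4, revenue can cover variable cost; the firm operates.
P = MC gives -63 - 20q + 3q^2 = 0, with roots -7/3 and 9. Take the larger (rising MC): q* = 9.
Check: AVC at q = 9 is €20 ≤ P, so revenue covers variable cost.
Profit = P·q − TC = 92·9 − 521 = €307.

Produce at q = 9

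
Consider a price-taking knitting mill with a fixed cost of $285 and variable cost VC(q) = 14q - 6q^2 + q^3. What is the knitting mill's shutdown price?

The firm shuts down when price falls below the minimum of average variable cost. AVC = VC/q = 14 - 6q + q^2.
At the minimum of AVC, MC = AVC. MC = 14 - 12q + 3q^2; setting MC = AVC gives 2q^2 - 6q = 0, so q = 3. min AVC = 5.
For P < $5 the firm produces nothing.

$5 per unit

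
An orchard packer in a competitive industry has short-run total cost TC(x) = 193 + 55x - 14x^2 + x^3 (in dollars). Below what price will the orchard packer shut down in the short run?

Short-run supply begins at min AVC. From VC = 55x - 14x^2 + x^3, AVC = 55 - 14x + x^2.
dAVC/dx = -14 + 2x = 0 gives x = 7. min AVC = 55 - 14·7 + 7^2 = 6.
For P < $6 the firm produces nothing.

$6 per unit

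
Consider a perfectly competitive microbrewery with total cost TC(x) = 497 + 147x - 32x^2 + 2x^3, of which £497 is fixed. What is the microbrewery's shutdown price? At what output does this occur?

The shutdown price is the minimum of AVC. VC = 147x - 32x^2 + 2x^3, so AVC = 147 - 32x + 2x^2.
At the minimum of AVC, MC = AVC. MC = 147 - 64x + 6x^2; setting MC = AVC gives 4x^2 - 32x = 0, so x = 8. min AVC = 19.
For P < £19 the firm produces nothing.

£19 per unit, at x = 8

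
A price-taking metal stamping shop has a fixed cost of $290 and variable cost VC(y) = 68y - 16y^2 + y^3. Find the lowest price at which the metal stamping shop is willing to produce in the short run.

$4 per unit

The shutdown price is the minimum of AVC. VC = 68y - 16y^2 + y^3, so AVC = 68 - 16y + y^2.
At the minimum of AVC, MC = AVC. MC = 68 - 32y + 3y^2; setting MC = AVC gives 2y^2 - 16y = 0, so y = 8. min AVC = 4.
For P < $4 the firm produces nothing.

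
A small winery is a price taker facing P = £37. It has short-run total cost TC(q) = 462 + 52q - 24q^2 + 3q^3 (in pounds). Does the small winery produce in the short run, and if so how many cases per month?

Produce at q = 5

Variable cost is VC = 52q - 24q^2 + 3q^3, so AVC = VC/q = 52 - 24q + 3q^2 and MC = dTC/dq = 52 - 48q + 9q^2.
AVC is minimized where dAVC/dq = -24 + 6q = 0, at q = 4; min AVC = 52 - 24·4 + 3·4^2 = £4.
Since P = £37 ≥ min AVC = £4, price covers variable cost and the firm should produce.
P = MC gives 15 - 48q + 9q^2 = 0, with roots 1/3 and 5. Take the larger (rising MC): q* = 5.
Check: AVC at q = 5 is £7 ≤ P, so revenue covers variable cost.
Profit = P·q − TC = 37·5 − 497 = -£312, a loss, but smaller than the £462 fixed cost the firm would lose by shutting down.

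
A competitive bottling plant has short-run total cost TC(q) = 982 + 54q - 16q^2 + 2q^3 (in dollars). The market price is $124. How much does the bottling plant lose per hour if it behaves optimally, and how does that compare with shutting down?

AVC = 54 - 16q + 2q^2; min AVC = $22 at q = 4. Since P = $124 ≥ min AVC, the firm produces.
MC = 54 - 32q + 6q^2. Setting P = MC and taking the root on the rising branch gives q* = 7.
TR = 124·7 = 868. TC = 982 + 280 = 1262. Profit = 868 − 1262 = -$394.
By producing, the firm covers all variable cost plus $588 of fixed cost; shutting down would lose the full $982.

Profit = -$394 at q = 7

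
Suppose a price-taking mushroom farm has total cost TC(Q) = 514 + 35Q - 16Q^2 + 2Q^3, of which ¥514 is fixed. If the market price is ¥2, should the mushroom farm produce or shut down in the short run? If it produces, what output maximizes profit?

Shut down

Variable cost is VC = 35Q - 16Q^2 + 2Q^3, so AVC = VC/Q = 35 - 16Q + 2Q^2 and MC = dTC/dQ = 35 - 32Q + 6Q^2.
AVC hits its minimum where MC = AVC, at Q = 4, giving min AVC = 35 - 16·4 + 2·4^2 = ¥3.
Since P = ¥2 < min AVC = ¥3, price fails to cover variable cost at any output.
The firm minimizes its loss by shutting down and losing only its fixed cost of ¥514.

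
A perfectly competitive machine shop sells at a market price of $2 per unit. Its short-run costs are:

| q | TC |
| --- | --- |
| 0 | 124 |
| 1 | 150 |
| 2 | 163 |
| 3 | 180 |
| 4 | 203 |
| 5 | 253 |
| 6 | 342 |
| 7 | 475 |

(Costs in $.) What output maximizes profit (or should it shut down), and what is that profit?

Compute π = P·q − TC at each output: q=0: -124; q=1: -148; q=2: -159; q=3: -174; q=4: -195; q=5: -243; q=6: -330; q=7: -461.
Profit is highest at q = 0. Equivalently, the lowest AVC in the table is 56/3 ≈ $18.67 at q = 3, and P = $2 falls below it — price never covers variable cost, so the firm shuts down and loses only its fixed cost.

q = 0 (shut down); profit = -$124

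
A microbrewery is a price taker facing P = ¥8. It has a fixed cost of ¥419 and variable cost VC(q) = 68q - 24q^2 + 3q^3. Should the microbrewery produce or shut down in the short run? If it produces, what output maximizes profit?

Strip out fixed cost: VC = 68q - 24q^2 + 3q^3. Then AVC = 68 - 24q + 3q^2 and MC = 68 - 48q + 9q^2.
AVC hits its minimum where MC = AVC, at q = 4, giving min AVC = 68 - 24·4 + 3·4^2 = ¥20.
Since P = ¥8 < min AVC = ¥20, price fails to cover variable cost at any output.
The firm minimizes its loss by shutting down and losing only its fixed cost of ¥419.

Shut down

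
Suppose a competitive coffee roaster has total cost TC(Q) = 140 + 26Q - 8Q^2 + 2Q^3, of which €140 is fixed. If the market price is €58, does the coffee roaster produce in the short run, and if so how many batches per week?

Variable cost is VC = 26Q - 8Q^2 + 2Q^3, so AVC = VC/Q = 26 - 8Q + 2Q^2 and MC = dTC/dQ = 26 - 16Q + 6Q^2.
AVC hits its minimum where MC = AVC, at Q = 2, giving min AVC = 26 - 8·2 + 2·2^2 = €18.
Since P = €58 ≥ min AVC = €18, price covers variable cost and the firm should produce.
Solving P = MC: -32 - 16Q + 6Q^2 = 0 ⇒ Q = -4/3 or 4. On the upward-sloping branch, Q* = 4.
Check: AVC at Q = 4 is €26 ≤ P, so revenue covers variable cost.
Profit = P·Q − TC = 58·4 − 244 = -€12, a loss, but smaller than the €140 fixed cost the firm would lose by shutting down.

Produce at Q = 4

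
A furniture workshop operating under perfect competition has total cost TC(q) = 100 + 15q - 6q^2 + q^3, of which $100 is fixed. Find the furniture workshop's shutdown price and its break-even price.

Shutdown price = $6; break-even price = $30

Shutdown price = min AVC. AVC = 15 - 6q + q^2, with vertex at q = 3 and minimum $6.
ATC = 100/q + 15 - 6q + q^2. Setting dATC/dq = −100/q^2 − 6 + 2q = 0 gives q = 5 (since 2·5^3 − 6·5^2 = 100).
min ATC = 100/5 + 15 − 6·5 + 5^2 = $30. That is the break-even price.
For $6 ≤ P < $30 the firm produces at a loss; below $6 it shuts down.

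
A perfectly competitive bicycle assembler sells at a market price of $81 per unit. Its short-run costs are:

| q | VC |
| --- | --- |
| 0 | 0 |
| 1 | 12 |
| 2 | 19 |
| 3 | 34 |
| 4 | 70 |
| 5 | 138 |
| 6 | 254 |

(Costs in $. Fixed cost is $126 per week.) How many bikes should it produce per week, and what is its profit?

Compute π = P·q − TC at each output: q=0: -126; q=1: -57; q=2: 17; q=3: 83; q=4: 128; q=5: 141; q=6: 106.
Profit is maximized at q = 5. AVC there is 138/5 = $27.60 ≤ P, so producing beats shutting down (which would give -$126).

q = 5; profit = $141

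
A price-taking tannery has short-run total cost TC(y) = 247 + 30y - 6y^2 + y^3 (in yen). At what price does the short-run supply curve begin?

The firm shuts down when price falls below the minimum of average variable cost. AVC = VC/y = 30 - 6y + y^2.
dAVC/dy = -6 + 2y = 0 gives y = 3. min AVC = 30 - 6·3 + 3^2 = 21.
For P < ¥21 the firm produces nothing.

¥21 per unit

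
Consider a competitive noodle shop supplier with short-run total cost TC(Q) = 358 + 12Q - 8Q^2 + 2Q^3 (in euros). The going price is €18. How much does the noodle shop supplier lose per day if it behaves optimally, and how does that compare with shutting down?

Profit = -€322 at Q = 3

AVC = 12 - 8Q + 2Q^2; min AVC = €4 at Q = 2. Since P = €18 ≥ min AVC, the firm produces.
MC = 12 - 16Q + 6Q^2. Setting P = MC and taking the root on the rising branch gives Q* = 3.
TR = 18·3 = 54. TC = 358 + 18 = 376. Profit = 54 − 376 = -€322.
That loss of €322 beats the €358 the firm would lose by shutting down; producing recovers €36 of fixed cost.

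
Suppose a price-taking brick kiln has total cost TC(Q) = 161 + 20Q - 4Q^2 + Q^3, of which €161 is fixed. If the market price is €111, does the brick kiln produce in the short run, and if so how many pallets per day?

Produce at Q = 7

Strip out fixed cost: VC = 20Q - 4Q^2 + Q^3. Then AVC = 20 - 4Q + Q^2 and MC = 20 - 8Q + 3Q^2.
The AVC parabola has its vertex at Q = 4/2 = 2, where AVC = 20 - 4·2 + 2^2 = €16.
Because €111 ≥ €16, revenue can cover variable cost; the firm operates.
Set P = MC: 111 = 20 - 8Q + 3Q^2 → -91 - 8Q + 3Q^2 = 0. The roots are Q = -13/3 and Q = 7; the profit-maximizing output is on the rising part of MC, so Q* = 7.
Check: AVC at Q = 7 is €41 ≤ P, so revenue covers variable cost.
Profit = P·Q − TC = 111·7 − 448 = €329.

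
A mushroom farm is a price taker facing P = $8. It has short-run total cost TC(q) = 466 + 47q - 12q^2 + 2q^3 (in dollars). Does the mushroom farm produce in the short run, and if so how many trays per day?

Strip out fixed cost: VC = 47q - 12q^2 + 2q^3. Then AVC = 47 - 12q + 2q^2 and MC = 47 - 24q + 6q^2.
AVC hits its minimum where MC = AVC, at q = 3, giving min AVC = 47 - 12·3 + 2·3^2 = $29.
P = $8 lies below min AVC = $29; no output level covers variable cost.
Best response: produce nothing and absorb the $466 fixed cost.

Shut down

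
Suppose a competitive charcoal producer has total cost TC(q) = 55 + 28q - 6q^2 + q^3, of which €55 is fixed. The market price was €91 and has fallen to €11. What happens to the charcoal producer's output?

MC = 28 - 12q + 3q^2; the shutdown threshold is min AVC = €19 (at q = 3).
At P = €91 ≥ min AVC, set P = MC on the rising branch: q = 7.
At P = €11 < min AVC = €19, price no longer covers variable cost at any output, so the firm shuts down: q = 0.

Output falls from 7 to 0 (the firm shuts down)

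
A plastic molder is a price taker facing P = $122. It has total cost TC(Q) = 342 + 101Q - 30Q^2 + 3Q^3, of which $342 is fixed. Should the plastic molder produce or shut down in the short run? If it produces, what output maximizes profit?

From TC, MC = TC'(Q) = 101 - 60Q + 9Q^2 and AVC = VC/Q = 101 - 30Q + 3Q^2.
The AVC parabola has its vertex at Q = 30/6 = 5, where AVC = 101 - 30·5 + 3·5^2 = $26.
Because $122 ≥ $26, revenue can cover variable cost; the firm operates.
Solving P = MC: -21 - 60Q + 9Q^2 = 0 ⇒ Q = -1/3 or 7. On the upward-sloping branch, Q* = 7.
Check: AVC at Q = 7 is $38 ≤ P, so revenue covers variable cost.
Profit = P·Q − TC = 122·7 − 608 = $246.

Produce at Q = 7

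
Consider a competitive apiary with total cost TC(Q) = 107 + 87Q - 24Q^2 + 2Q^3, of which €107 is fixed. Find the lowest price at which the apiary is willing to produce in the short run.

€15 per unit

Short-run supply begins at min AVC. From VC = 87Q - 24Q^2 + 2Q^3, AVC = 87 - 24Q + 2Q^2.
At the minimum of AVC, MC = AVC. MC = 87 - 48Q + 6Q^2; setting MC = AVC gives 4Q^2 - 24Q = 0, so Q = 6. min AVC = 15.
So the shutdown price is €15.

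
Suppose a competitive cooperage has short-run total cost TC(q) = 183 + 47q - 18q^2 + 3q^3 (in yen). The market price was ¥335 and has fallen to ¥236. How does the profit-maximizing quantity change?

MC = 47 - 36q + 9q^2; the shutdown threshold is min AVC = ¥20 (at q = 3).
At P = ¥335 ≥ min AVC, set P = MC on the rising branch: q = 8.
At P = ¥236 ≥ min AVC, set P = MC: q = 7. The firm stays open but cuts output.

Output falls from 8 to 7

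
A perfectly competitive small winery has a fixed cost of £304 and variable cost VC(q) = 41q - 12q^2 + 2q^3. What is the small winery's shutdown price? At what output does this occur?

£23 per unit, at q = 3

The firm shuts down when price falls below the minimum of average variable cost. AVC = VC/q = 41 - 12q + 2q^2.
dAVC/dq = -12 + 4q = 0 gives q = 3. min AVC = 41 - 12·3 + 2·3^2 = 23.
The firm shuts down for any P below £23.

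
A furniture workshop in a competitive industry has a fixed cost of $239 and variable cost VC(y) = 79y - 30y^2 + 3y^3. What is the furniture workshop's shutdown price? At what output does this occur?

$4 per unit, at y = 5

Short-run supply begins at min AVC. From VC = 79y - 30y^2 + 3y^3, AVC = 79 - 30y + 3y^2.
dAVC/dy = -30 + 6y = 0 gives y = 5. min AVC = 79 - 30·5 + 3·5^2 = 4.
The firm shuts down for any P below $4.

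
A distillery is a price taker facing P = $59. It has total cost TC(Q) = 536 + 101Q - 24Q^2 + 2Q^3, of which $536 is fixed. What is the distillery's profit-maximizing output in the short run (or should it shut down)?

Produce at Q = 7

Strip out fixed cost: VC = 101Q - 24Q^2 + 2Q^3. Then AVC = 101 - 24Q + 2Q^2 and MC = 101 - 48Q + 6Q^2.
The AVC parabola has its vertex at Q = 24/4 = 6, where AVC = 101 - 24·6 + 2·6^2 = $29.
P = $59 exceeds min AVC = $29, so the firm stays open.
Set P = MC: 59 = 101 - 48Q + 6Q^2 → 42 - 48Q + 6Q^2 = 0. The roots are Q = 1 and Q = 7; the profit-maximizing output is on the rising part of MC, so Q* = 7.
Check: AVC at Q = 7 is $31 ≤ P, so revenue covers variable cost.
Profit = P·Q − TC = 59·7 − 753 = -$340, a loss, but smaller than the $536 fixed cost the firm would lose by shutting down.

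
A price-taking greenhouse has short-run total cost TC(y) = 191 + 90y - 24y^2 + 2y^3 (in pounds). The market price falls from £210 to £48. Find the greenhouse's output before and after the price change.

Output falls from 10 to 7

AVC = 90 - 24y + 2y^2, minimized at y = 6 where min AVC = £18. MC = 90 - 48y + 6y^2.
At P = £210 ≥ min AVC, set P = MC on the rising branch: y = 10.
At P = £48 ≥ min AVC, set P = MC: y = 7. The firm stays open but cuts output.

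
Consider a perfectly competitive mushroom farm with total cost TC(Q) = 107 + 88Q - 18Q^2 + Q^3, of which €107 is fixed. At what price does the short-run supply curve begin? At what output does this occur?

€7 per unit, at Q = 9

The firm shuts down when price falls below the minimum of average variable cost. AVC = VC/Q = 88 - 18Q + Q^2.
dAVC/dQ = -18 + 2Q = 0 gives Q = 9. min AVC = 88 - 18·9 + 9^2 = 7.
The firm shuts down for any P below €7.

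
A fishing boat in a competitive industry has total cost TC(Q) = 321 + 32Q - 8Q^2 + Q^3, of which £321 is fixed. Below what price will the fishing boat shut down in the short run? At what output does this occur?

£16 per unit, at Q = 4

Short-run supply begins at min AVC. From VC = 32Q - 8Q^2 + Q^3, AVC = 32 - 8Q + Q^2.
dAVC/dQ = -8 + 2Q = 0 gives Q = 4. min AVC = 32 - 8·4 + 4^2 = 16.
The firm shuts down for any P below £16.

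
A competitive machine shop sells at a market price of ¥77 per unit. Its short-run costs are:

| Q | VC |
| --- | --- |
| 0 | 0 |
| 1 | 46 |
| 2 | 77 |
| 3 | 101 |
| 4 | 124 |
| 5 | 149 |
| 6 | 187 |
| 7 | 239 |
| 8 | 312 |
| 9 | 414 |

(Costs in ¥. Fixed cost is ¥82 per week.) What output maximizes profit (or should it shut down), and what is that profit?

Profit at each row (π = 77Q − TC): Q=0: -82; Q=1: -51; Q=2: -5; Q=3: 48; Q=4: 102; Q=5: 154; Q=6: 193; Q=7: 218; Q=8: 222; Q=9: 197.
Profit is maximized at Q = 8. AVC there is 312/8 = ¥39 ≤ P, so producing beats shutting down (which would give -¥82).

Q = 8; profit = ¥222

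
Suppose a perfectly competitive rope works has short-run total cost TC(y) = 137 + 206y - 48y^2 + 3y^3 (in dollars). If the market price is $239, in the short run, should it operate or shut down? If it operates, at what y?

Strip out fixed cost: VC = 206y - 48y^2 + 3y^3. Then AVC = 206 - 48y + 3y^2 and MC = 206 - 96y + 9y^2.
AVC is minimized where dAVC/dy = -48 + 6y = 0, at y = 8; min AVC = 206 - 48·8 + 3·8^2 = $14.
Because $239 ≥ $14, revenue can cover variable cost; the firm operates.
Set P = MC: 239 = 206 - 96y + 9y^2 → -33 - 96y + 9y^2 = 0. The roots are y = -1/3 and y = 11; the profit-maximizing output is on the rising part of MC, so y* = 11.
Check: AVC at y = 11 is $41 ≤ P, so revenue covers variable cost.
Profit = P·y − TC = 239·11 − 588 = $2041.

Produce at y = 11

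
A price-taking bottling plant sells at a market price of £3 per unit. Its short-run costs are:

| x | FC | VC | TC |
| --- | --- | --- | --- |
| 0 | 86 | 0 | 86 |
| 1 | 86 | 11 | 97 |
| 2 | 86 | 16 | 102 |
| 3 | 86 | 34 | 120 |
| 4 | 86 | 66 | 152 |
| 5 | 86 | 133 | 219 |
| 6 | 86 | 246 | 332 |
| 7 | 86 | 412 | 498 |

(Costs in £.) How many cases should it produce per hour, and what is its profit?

x = 0 (shut down); profit = -£86

Compute π = P·x − TC at each output: x=0: -86; x=1: -94; x=2: -96; x=3: -111; x=4: -140; x=5: -204; x=6: -314; x=7: -477.
Profit is highest at x = 0. Equivalently, the lowest AVC in the table is 16/2 ≈ £8 at x = 2, and P = £3 falls below it — price never covers variable cost, so the firm shuts down and loses only its fixed cost.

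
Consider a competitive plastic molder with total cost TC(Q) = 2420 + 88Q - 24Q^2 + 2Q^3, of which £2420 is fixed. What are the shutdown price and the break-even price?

Shutdown price = £16; break-even price = £286

Shutdown price = min AVC. AVC = 88 - 24Q + 2Q^2, with vertex at Q = 6 and minimum £16.
ATC = 2420/Q + 88 - 24Q + 2Q^2. Setting dATC/dQ = −2420/Q^2 − 24 + 4Q = 0 gives Q = 11 (since 4·11^3 − 24·11^2 = 2420).
min ATC = 2420/11 + 88 − 24·11 + 2·11^2 = £286. That is the break-even price.
Between these two prices the firm operates at a loss; above £286 it earns a profit.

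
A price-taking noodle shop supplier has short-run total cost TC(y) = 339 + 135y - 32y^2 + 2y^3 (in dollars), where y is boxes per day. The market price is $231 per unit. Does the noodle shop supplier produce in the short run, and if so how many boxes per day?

Variable cost is VC = 135y - 32y^2 + 2y^3, so AVC = VC/y = 135 - 32y + 2y^2 and MC = dTC/dy = 135 - 64y + 6y^2.
AVC is minimized where dAVC/dy = -32 + 4y = 0, at y = 8; min AVC = 135 - 32·8 + 2·8^2 = $7.
Because $231 ≥ $7, revenue can cover variable cost; the firm operates.
P = MC gives -96 - 64y + 6y^2 = 0, with roots -4/3 and 12. Take the larger (rising MC): y* = 12.
Check: AVC at y = 12 is $39 ≤ P, so revenue covers variable cost.
Profit = P·y − TC = 231·12 − 807 = $1965.

Produce at y = 12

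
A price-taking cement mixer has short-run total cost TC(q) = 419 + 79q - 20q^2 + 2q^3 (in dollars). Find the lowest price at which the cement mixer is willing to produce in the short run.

$29 per unit

The shutdown price is the minimum of AVC. VC = 79q - 20q^2 + 2q^3, so AVC = 79 - 20q + 2q^2.
At the minimum of AVC, MC = AVC. MC = 79 - 40q + 6q^2; setting MC = AVC gives 4q^2 - 20q = 0, so q = 5. min AVC = 29.
For P < $29 the firm produces nothing.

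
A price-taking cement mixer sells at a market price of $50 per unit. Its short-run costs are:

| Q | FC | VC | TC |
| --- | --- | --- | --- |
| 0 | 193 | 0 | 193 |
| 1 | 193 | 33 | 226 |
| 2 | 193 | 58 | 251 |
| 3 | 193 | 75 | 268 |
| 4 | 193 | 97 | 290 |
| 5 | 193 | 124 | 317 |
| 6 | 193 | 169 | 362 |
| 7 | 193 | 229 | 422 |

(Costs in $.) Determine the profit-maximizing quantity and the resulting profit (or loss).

Q = 6; profit = -$62

Compute π = P·Q − TC at each output: Q=0: -193; Q=1: -176; Q=2: -151; Q=3: -118; Q=4: -90; Q=5: -67; Q=6: -62; Q=7: -72.
Profit is maximized at Q = 6. AVC there is 169/6 = $28.17 ≤ P, so producing beats shutting down (which would give -$193).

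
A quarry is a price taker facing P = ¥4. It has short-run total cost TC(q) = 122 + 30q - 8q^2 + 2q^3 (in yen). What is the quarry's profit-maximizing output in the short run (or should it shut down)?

Shut down

Strip out fixed cost: VC = 30q - 8q^2 + 2q^3. Then AVC = 30 - 8q + 2q^2 and MC = 30 - 16q + 6q^2.
AVC is minimized where dAVC/dq = -8 + 4q = 0, at q = 2; min AVC = 30 - 8·2 + 2·2^2 = ¥22.
P = ¥4 lies below min AVC = ¥22; no output level covers variable cost.
The firm minimizes its loss by shutting down and losing only its fixed cost of ¥122.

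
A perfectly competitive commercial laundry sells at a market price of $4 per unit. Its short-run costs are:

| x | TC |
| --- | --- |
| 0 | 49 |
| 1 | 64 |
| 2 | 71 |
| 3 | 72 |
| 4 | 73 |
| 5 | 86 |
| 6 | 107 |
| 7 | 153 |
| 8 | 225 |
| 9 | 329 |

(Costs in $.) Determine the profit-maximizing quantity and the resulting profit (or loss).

Compute π = P·x − TC at each output: x=0: -49; x=1: -60; x=2: -63; x=3: -60; x=4: -57; x=5: -66; x=6: -83; x=7: -125; x=8: -193; x=9: -293.
Profit is highest at x = 0. Equivalently, the lowest AVC in the table is 24/4 ≈ $6 at x = 4, and P = $4 falls below it — price never covers variable cost, so the firm shuts down and loses only its fixed cost.

x = 0 (shut down); profit = -$49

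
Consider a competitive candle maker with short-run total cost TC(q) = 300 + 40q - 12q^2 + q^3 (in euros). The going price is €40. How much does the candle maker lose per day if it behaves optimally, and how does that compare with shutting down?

Profit = -€44 at q = 8

AVC = 40 - 12q + q^2 has its minimum €4 at q = 6; price €40 clears that bar, so the firm operates.
With MC = 40 - 24q + 3q^2, P = MC on the upward-sloping part at q* = 8.
TR = 40·8 = 320. TC = 300 + 64 = 364. Profit = 320 − 364 = -€44.
By producing, the firm covers all variable cost plus €256 of fixed cost; shutting down would lose the full €300.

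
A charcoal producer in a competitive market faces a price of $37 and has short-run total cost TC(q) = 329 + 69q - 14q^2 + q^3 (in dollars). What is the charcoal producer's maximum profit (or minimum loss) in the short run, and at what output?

Profit = -$201 at q = 8

AVC = 69 - 14q + q^2 has its minimum $20 at q = 7; price $37 clears that bar, so the firm operates.
MC = 69 - 28q + 3q^2. Setting P = MC and taking the root on the rising branch gives q* = 8.
TR = 37·8 = 296. TC = 329 + 168 = 497. Profit = 296 − 497 = -$201.
By producing, the firm covers all variable cost plus $128 of fixed cost; shutting down would lose the full $329.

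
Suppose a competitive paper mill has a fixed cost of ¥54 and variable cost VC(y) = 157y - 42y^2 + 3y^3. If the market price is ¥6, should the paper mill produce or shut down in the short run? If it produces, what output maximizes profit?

From TC, MC = TC'(y) = 157 - 84y + 9y^2 and AVC = VC/y = 157 - 42y + 3y^2.
AVC hits its minimum where MC = AVC, at y = 7, giving min AVC = 157 - 42·7 + 3·7^2 = ¥10.
Since P = ¥6 < min AVC = ¥10, price fails to cover variable cost at any output.
Best response: produce nothing and absorb the ¥54 fixed cost.

Shut down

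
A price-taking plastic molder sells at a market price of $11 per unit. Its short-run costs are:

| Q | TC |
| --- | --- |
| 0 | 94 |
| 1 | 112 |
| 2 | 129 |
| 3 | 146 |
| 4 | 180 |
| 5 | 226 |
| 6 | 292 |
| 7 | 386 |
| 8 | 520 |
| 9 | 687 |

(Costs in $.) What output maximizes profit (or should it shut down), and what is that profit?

Profit at each row (π = 11Q − TC): Q=0: -94; Q=1: -101; Q=2: -107; Q=3: -113; Q=4: -136; Q=5: -171; Q=6: -226; Q=7: -309; Q=8: -432; Q=9: -588.
Profit is highest at Q = 0. Equivalently, the lowest AVC in the table is 52/3 ≈ $17.33 at Q = 3, and P = $11 falls below it — price never covers variable cost, so the firm shuts down and loses only its fixed cost.

Q = 0 (shut down); profit = -$94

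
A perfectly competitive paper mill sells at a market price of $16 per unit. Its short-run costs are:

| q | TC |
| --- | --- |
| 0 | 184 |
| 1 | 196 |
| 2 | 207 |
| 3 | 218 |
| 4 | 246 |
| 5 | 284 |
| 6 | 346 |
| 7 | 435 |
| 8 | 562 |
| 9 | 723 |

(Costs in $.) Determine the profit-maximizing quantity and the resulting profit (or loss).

q = 3; profit = -$170

Tabulate TR − TC: q=0: -184; q=1: -180; q=2: -175; q=3: -170; q=4: -182; q=5: -204; q=6: -250; q=7: -323; q=8: -434; q=9: -579.
Profit is maximized at q = 3. AVC there is 34/3 = $11.33 ≤ P, so producing beats shutting down (which would give -$184).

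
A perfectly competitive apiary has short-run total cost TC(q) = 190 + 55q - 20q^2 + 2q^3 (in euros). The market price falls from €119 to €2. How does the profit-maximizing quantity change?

AVC = 55 - 20q + 2q^2, minimized at q = 5 where min AVC = €5. MC = 55 - 40q + 6q^2.
At P = €119 ≥ min AVC, set P = MC on the rising branch: q = 8.
At P = €2 < min AVC = €5, price no longer covers variable cost at any output, so the firm shuts down: q = 0.

Output falls from 8 to 0 (the firm shuts down)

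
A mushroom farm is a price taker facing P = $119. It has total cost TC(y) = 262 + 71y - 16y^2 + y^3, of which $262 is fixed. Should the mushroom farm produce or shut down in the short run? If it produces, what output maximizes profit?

Produce at y = 12

Strip out fixed cost: VC = 71y - 16y^2 + y^3. Then AVC = 71 - 16y + y^2 and MC = 71 - 32y + 3y^2.
AVC hits its minimum where MC = AVC, at y = 8, giving min AVC = 71 - 16·8 + 8^2 = $7.
Since P = $119 ≥ min AVC = $7, price covers variable cost and the firm should produce.
Solving P = MC: -48 - 32y + 3y^2 = 0 ⇒ y = -4/3 or 12. On the upward-sloping branch, y* = 12.
Check: AVC at y = 12 is $23 ≤ P, so revenue covers variable cost.
Profit = P·y − TC = 119·12 − 538 = $890.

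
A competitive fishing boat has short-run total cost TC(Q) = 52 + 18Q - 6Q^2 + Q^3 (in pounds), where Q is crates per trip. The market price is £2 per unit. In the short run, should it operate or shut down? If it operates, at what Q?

Variable cost is VC = 18Q - 6Q^2 + Q^3, so AVC = VC/Q = 18 - 6Q + Q^2 and MC = dTC/dQ = 18 - 12Q + 3Q^2.
The AVC parabola has its vertex at Q = 6/2 = 3, where AVC = 18 - 6·3 + 3^2 = £9.
With P < min AVC (£2 < £9), every unit sold adds to the loss.
Best response: produce nothing and absorb the £52 fixed cost.

Shut down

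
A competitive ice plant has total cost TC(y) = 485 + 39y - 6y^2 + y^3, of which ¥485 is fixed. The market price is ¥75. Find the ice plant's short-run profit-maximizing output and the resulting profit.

Profit = -¥269 at y = 6

AVC = 39 - 6y + y^2 has its minimum ¥30 at y = 3; price ¥75 clears that bar, so the firm operates.
MC = 39 - 12y + 3y^2. Setting P = MC and taking the root on the rising branch gives y* = 6.
TR = 75·6 = 450. TC = 485 + 234 = 719. Profit = 450 − 719 = -¥269.
By producing, the firm covers all variable cost plus ¥216 of fixed cost; shutting down would lose the full ¥485.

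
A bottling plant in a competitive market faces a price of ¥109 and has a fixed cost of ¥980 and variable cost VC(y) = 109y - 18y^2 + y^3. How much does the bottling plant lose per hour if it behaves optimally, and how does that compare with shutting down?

AVC = 109 - 18y + y^2; min AVC = ¥28 at y = 9. Since P = ¥109 ≥ min AVC, the firm produces.
With MC = 109 - 36y + 3y^2, P = MC on the upward-sloping part at y* = 12.
TR = 109·12 = 1308. TC = 980 + 444 = 1424. Profit = 1308 − 1424 = -¥116.
By producing, the firm covers all variable cost plus ¥864 of fixed cost; shutting down would lose the full ¥980.

Profit = -¥116 at y = 12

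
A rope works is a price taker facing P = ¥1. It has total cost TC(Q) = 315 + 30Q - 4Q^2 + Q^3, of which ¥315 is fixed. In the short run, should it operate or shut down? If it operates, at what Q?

Shut down

Variable cost is VC = 30Q - 4Q^2 + Q^3, so AVC = VC/Q = 30 - 4Q + Q^2 and MC = dTC/dQ = 30 - 8Q + 3Q^2.
The AVC parabola has its vertex at Q = 4/2 = 2, where AVC = 30 - 4·2 + 2^2 = ¥26.
Since P = ¥1 < min AVC = ¥26, price fails to cover variable cost at any output.
Best response: produce nothing and absorb the ¥315 fixed cost.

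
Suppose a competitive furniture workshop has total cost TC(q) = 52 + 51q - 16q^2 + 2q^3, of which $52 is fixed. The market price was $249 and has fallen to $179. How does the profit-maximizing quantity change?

AVC = 51 - 16q + 2q^2, minimized at q = 4 where min AVC = $19. MC = 51 - 32q + 6q^2.
With P = $249 above the shutdown price, P = MC gives q = 9.
At P = $179 ≥ min AVC, set P = MC: q = 8. The firm stays open but cuts output.

Output falls from 9 to 8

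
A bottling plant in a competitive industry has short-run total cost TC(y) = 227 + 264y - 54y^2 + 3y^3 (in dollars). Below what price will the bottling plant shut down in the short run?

$21 per unit

Short-run supply begins at min AVC. From VC = 264y - 54y^2 + 3y^3, AVC = 264 - 54y + 3y^2.
dAVC/dy = -54 + 6y = 0 gives y = 9. min AVC = 264 - 54·9 + 3·9^2 = 21.
For P < $21 the firm produces nothing.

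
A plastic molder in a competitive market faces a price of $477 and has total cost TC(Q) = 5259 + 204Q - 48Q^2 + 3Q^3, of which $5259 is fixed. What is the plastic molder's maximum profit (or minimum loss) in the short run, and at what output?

Profit = -$189 at Q = 13

AVC = 204 - 48Q + 3Q^2; min AVC = $12 at Q = 8. Since P = $477 ≥ min AVC, the firm produces.
With MC = 204 - 96Q + 9Q^2, P = MC on the upward-sloping part at Q* = 13.
TR = 477·13 = 6201. TC = 5259 + 1131 = 6390. Profit = 6201 − 6390 = -$189.
By producing, the firm covers all variable cost plus $5070 of fixed cost; shutting down would lose the full $5259.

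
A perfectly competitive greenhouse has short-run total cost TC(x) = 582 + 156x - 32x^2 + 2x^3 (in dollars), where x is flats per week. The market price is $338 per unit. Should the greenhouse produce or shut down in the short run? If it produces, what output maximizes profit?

Strip out fixed cost: VC = 156x - 32x^2 + 2x^3. Then AVC = 156 - 32x + 2x^2 and MC = 156 - 64x + 6x^2.
AVC hits its minimum where MC = AVC, at x = 8, giving min AVC = 156 - 32·8 + 2·8^2 = $28.
Because $338 ≥ $28, revenue can cover variable cost; the firm operates.
P = MC gives -182 - 64x + 6x^2 = 0, with roots -7/3 and 13. Take the larger (rising MC): x* = 13.
Check: AVC at x = 13 is $78 ≤ P, so revenue covers variable cost.
Profit = P·x − TC = 338·13 − 1596 = $2798.

Produce at x = 13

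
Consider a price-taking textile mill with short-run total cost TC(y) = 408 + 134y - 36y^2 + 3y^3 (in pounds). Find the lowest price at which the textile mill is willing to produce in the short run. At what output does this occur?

£26 per unit, at y = 6

The firm shuts down when price falls below the minimum of average variable cost. AVC = VC/y = 134 - 36y + 3y^2.
At the minimum of AVC, MC = AVC. MC = 134 - 72y + 9y^2; setting MC = AVC gives 6y^2 - 36y = 0, so y = 6. min AVC = 26.
So the shutdown price is £26.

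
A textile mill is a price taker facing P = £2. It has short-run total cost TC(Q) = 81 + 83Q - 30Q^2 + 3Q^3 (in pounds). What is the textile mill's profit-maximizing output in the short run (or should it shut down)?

Strip out fixed cost: VC = 83Q - 30Q^2 + 3Q^3. Then AVC = 83 - 30Q + 3Q^2 and MC = 83 - 60Q + 9Q^2.
AVC hits its minimum where MC = AVC, at Q = 5, giving min AVC = 83 - 30·5 + 3·5^2 = £8.
Since P = £2 < min AVC = £8, price fails to cover variable cost at any output.
Best response: produce nothing and absorb the £81 fixed cost.

Shut down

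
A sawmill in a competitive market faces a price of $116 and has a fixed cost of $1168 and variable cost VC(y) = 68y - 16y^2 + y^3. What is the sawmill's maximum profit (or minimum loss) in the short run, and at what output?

AVC = 68 - 16y + y^2; min AVC = $4 at y = 8. Since P = $116 ≥ min AVC, the firm produces.
MC = 68 - 32y + 3y^2. Setting P = MC and taking the root on the rising branch gives y* = 12.
TR = 116·12 = 1392. TC = 1168 + 240 = 1408. Profit = 1392 − 1408 = -$16.
Shutting down would mean losing the fixed cost of $1168, so operating at a loss of $16 is better by $1152.

Profit = -$16 at y = 12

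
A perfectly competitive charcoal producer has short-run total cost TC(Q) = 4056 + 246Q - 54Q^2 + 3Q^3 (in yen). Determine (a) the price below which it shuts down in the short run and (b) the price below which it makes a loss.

AVC = 246 - 54Q + 3Q^2; minimized at Q = 9, giving min AVC = ¥3. That is the shutdown price.
ATC = 4056/Q + 246 - 54Q + 3Q^2. Setting dATC/dQ = −4056/Q^2 − 54 + 6Q = 0 gives Q = 13 (since 6·13^3 − 54·13^2 = 4056).
min ATC = 4056/13 + 246 − 54·13 + 3·13^2 = ¥363. That is the break-even price.
Between these two prices the firm operates at a loss; above ¥363 it earns a profit.

Shutdown price = ¥3; break-even price = ¥363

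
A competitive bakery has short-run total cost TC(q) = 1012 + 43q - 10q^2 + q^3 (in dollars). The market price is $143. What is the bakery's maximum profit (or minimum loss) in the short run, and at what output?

Profit = -$12 at q = 10

AVC = 43 - 10q + q^2 has its minimum $18 at q = 5; price $143 clears that bar, so the firm operates.
With MC = 43 - 20q + 3q^2, P = MC on the upward-sloping part at q* = 10.
TR = 143·10 = 1430. TC = 1012 + 430 = 1442. Profit = 1430 − 1442 = -$12.
By producing, the firm covers all variable cost plus $1000 of fixed cost; shutting down would lose the full $1012.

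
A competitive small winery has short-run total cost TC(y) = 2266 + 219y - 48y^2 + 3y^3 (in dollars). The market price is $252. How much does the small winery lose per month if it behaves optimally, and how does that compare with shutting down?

AVC = 219 - 48y + 3y^2 has its minimum $27 at y = 8; price $252 clears that bar, so the firm operates.
MC = 219 - 96y + 9y^2. Setting P = MC and taking the root on the rising branch gives y* = 11.
TR = 252·11 = 2772. TC = 2266 + 594 = 2860. Profit = 2772 − 2860 = -$88.
Shutting down would mean losing the fixed cost of $2266, so operating at a loss of $88 is better by $2178.

Profit = -$88 at y = 11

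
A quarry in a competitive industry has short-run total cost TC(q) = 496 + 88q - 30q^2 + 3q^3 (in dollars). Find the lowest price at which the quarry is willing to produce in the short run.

$13 per unit

The shutdown price is the minimum of AVC. VC = 88q - 30q^2 + 3q^3, so AVC = 88 - 30q + 3q^2.
At the minimum of AVC, MC = AVC. MC = 88 - 60q + 9q^2; setting MC = AVC gives 6q^2 - 30q = 0, so q = 5. min AVC = 13.
For P < $13 the firm produces nothing.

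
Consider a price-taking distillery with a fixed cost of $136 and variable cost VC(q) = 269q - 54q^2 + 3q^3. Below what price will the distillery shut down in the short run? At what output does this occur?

The shutdown price is the minimum of AVC. VC = 269q - 54q^2 + 3q^3, so AVC = 269 - 54q + 3q^2.
dAVC/dq = -54 + 6q = 0 gives q = 9. min AVC = 269 - 54·9 + 3·9^2 = 26.
So the shutdown price is $26.

$26 per unit, at q = 9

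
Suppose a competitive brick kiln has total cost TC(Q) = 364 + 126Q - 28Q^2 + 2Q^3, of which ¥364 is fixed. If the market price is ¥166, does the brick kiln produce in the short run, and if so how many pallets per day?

Strip out fixed cost: VC = 126Q - 28Q^2 + 2Q^3. Then AVC = 126 - 28Q + 2Q^2 and MC = 126 - 56Q + 6Q^2.
AVC hits its minimum where MC = AVC, at Q = 7, giving min AVC = 126 - 28·7 + 2·7^2 = ¥28.
P = ¥166 exceeds min AVC = ¥28, so the firm stays open.
Set P = MC: 166 = 126 - 56Q + 6Q^2 → -40 - 56Q + 6Q^2 = 0. The roots are Q = -2/3 and Q = 10; the profit-maximizing output is on the rising part of MC, so Q* = 10.
Check: AVC at Q = 10 is ¥46 ≤ P, so revenue covers variable cost.
Profit = P·Q − TC = 166·10 − 824 = ¥836.

Produce at Q = 10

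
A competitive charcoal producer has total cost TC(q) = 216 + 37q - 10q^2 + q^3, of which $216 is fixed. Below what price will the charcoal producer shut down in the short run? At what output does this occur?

The shutdown price is the minimum of AVC. VC = 37q - 10q^2 + q^3, so AVC = 37 - 10q + q^2.
dAVC/dq = -10 + 2q = 0 gives q = 5. min AVC = 37 - 10·5 + 5^2 = 12.
For P < $12 the firm produces nothing.

$12 per unit, at q = 5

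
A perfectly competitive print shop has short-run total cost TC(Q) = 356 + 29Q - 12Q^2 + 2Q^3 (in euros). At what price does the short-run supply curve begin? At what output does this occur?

€11 per unit, at Q = 3

The shutdown price is the minimum of AVC. VC = 29Q - 12Q^2 + 2Q^3, so AVC = 29 - 12Q + 2Q^2.
At the minimum of AVC, MC = AVC. MC = 29 - 24Q + 6Q^2; setting MC = AVC gives 4Q^2 - 12Q = 0, so Q = 3. min AVC = 11.
For P < €11 the firm produces nothing.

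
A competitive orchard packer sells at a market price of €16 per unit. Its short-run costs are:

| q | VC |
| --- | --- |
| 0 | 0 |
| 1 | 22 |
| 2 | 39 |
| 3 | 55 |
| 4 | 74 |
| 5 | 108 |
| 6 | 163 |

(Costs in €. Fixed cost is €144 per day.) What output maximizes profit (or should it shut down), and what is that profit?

Tabulate TR − TC: q=0: -144; q=1: -150; q=2: -151; q=3: -151; q=4: -154; q=5: -172; q=6: -211.
Profit is highest at q = 0. Equivalently, the lowest AVC in the table is 55/3 ≈ €18.33 at q = 3, and P = €16 falls below it — price never covers variable cost, so the firm shuts down and loses only its fixed cost.

q = 0 (shut down); profit = -€144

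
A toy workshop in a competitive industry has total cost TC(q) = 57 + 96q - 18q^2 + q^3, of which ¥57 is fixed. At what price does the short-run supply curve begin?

The shutdown price is the minimum of AVC. VC = 96q - 18q^2 + q^3, so AVC = 96 - 18q + q^2.
At the minimum of AVC, MC = AVC. MC = 96 - 36q + 3q^2; setting MC = AVC gives 2q^2 - 18q = 0, so q = 9. min AVC = 15.
For P < ¥15 the firm produces nothing.

¥15 per unit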